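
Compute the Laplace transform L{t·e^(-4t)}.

L{t^n·e^(at)} = n!/(s-a)^(n+1), so L{t·e^(-4t)} = 1/(s+4)^2

Final answer: 1/(s+4)^2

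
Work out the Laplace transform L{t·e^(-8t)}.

L{t^n·e^(at)} = n!/(s-a)^(n+1), so L{t·e^(-8t)} = 1/(s+8)^2

Final answer: 1/(s+8)^2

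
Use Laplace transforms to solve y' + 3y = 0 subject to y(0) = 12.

L{y'} + 3L{y} = 0. sY - 12 + 3Y = 0. Y(s+3) = 12. Y = 12/(s+3)

Final answer: y(t) = 12e^(-3t)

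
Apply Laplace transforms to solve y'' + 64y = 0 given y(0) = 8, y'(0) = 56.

L{y''} + 64L{y} = 0. s²Y - 8s - 56 + 64Y = 0. Y(s² + 64) = 8s + 56. Y = (8s + 56)/(s² + 64). Inverting: y(t) = 8cos(8t) + 7sin(8t)

Final answer: y(t) = 8cos(8t) + 7sin(8t)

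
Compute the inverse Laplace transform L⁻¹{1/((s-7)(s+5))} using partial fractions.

Decompose: A/(s-7) + B/(s+5). A = 1/12, B = -1/12. f(t) = (e^(7t) - e^(-5t))/12

Final answer: (e^(7t) - e^(-5t))/12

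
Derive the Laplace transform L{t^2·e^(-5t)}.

L{t^n·e^(at)} = n!/(s-a)^(n+1), so L{t^2·e^(-5t)} = 2/(s+5)^3

Final answer: 2/(s+5)^3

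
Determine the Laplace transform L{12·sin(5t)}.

L{sin(ωt)} = ω/(s² + ω²), so L{sin(5t)} = 5/(s² + 25). Then L{12·sin(5t)} = 12·5/(s² + 25) = 60/(s² + 25)

Final answer: 60/(s² + 25)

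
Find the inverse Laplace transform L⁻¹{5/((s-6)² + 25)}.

Using frequency shift, L⁻¹{5/((s-6)² + 25)} = e^(6t)·sin(5t)

Final answer: e^(6t)·sin(5t)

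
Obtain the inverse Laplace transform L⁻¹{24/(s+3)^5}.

L⁻¹{n!/(s-a)^(n+1)} = t^n·e^(at), so L⁻¹{24/(s+3)^5} = t^4·e^(-3t)

Final answer: t^4·e^(-3t)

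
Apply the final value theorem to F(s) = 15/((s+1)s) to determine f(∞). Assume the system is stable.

f(∞) = lim_{s→0} sF(s) = lim_{s→0} 15/(s+1) = 15

Final answer: 15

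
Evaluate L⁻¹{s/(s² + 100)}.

This is the form c·s/(s² + a²) with a = 10. L⁻¹ = cos(10t)

Final answer: cos(10t)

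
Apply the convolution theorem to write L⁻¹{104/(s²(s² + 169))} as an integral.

104/(s²(s² + 169)) = (1/s²)·(104/(s² + 169)) = L{t}·L{8·sin(13t)}. So f(t) = t*(8·sin(13t)) = ∫₀ᵗ 8τ·sin(13(t-τ)) dτ

Final answer: ∫₀ᵗ 8τ·sin(13(t-τ)) dτ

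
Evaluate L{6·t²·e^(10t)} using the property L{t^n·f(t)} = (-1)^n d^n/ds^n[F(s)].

L{e^(10t)} = 1/(s-10). d/ds[1/(s-10)] = -1/(s-10)². d²/ds²[1/(s-10)] = 2/(s-10)³. So L{t²·e^(10t)} = (-1)² · 2/(s-10)³ = 2/(s-10)³. Then L{6·t²·e^(10t)} = 6·2/(s-10)³ = 12/(s-10)³

Final answer: 12/(s-10)³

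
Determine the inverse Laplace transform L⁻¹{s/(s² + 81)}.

L⁻¹{s/(s² + 81)} = cos(9t)

Final answer: cos(9t)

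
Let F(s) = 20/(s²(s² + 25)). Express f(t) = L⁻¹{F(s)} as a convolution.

20/(s²(s² + 25)) = (1/s²)·(20/(s² + 25)) = L{t}·L{4·sin(5t)}. So f(t) = t*(4·sin(5t)) = ∫₀ᵗ 4τ·sin(5(t-τ)) dτ

Final answer: ∫₀ᵗ 4τ·sin(5(t-τ)) dτ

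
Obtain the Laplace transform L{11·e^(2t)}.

L{e^(at)} = 1/(s-a), so L{e^(2t)} = 1/(s-2). Then L{11·e^(2t)} = 11/(s-2)

Final answer: 11/(s-2)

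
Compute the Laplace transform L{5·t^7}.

L{t^n} = n!/s^(n+1), so L{t^7} = 5040/s^8. Then L{5·t^7} = 5·5040/s^8 = 25200/s^8

Final answer: 25200/s^8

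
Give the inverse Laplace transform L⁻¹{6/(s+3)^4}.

L⁻¹{n!/(s-a)^(n+1)} = t^n·e^(at), so L⁻¹{6/(s+3)^4} = t^3·e^(-3t)

Final answer: t^3·e^(-3t)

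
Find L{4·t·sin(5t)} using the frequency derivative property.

L{sin(5t)} = 5/(s² + 25). By L{t·f(t)} = -F'(s): -d/ds[5/(s² + 25)] = -(5)·(-2s)/(s² + 25)² = 10s/(s² + 25)². Then L{4·t·sin(5t)} = 4·10s/(s² + 25)² = 40s/(s² + 25)²

Final answer: 40s/(s² + 25)²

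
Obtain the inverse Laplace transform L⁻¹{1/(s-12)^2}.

L⁻¹{n!/(s-a)^(n+1)} = t^n·e^(at), so L⁻¹{1/(s-12)^2} = t·e^(12t)

Final answer: t·e^(12t)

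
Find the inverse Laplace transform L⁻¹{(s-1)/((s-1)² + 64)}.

Using frequency shift, L⁻¹{(s-1)/((s-1)² + 64)} = e^t·cos(8t)

Final answer: e^t·cos(8t)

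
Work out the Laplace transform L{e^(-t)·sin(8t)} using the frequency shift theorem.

Frequency shift: L{e^(at)f(t)} = F(s-a). L{e^(-t)·sin(8t)} = 8/((s+1)² + 64)

Final answer: 8/((s+1)² + 64)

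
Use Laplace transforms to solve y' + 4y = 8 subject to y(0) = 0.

sY + 4Y = 8/s. Y = 8/(s(s+4)). Partial fractions: Y = 2/s - 2/(s+4)

Final answer: y(t) = 2(1 - e^(-4t))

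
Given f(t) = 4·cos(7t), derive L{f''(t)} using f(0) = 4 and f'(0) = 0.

F(s) = 4s/(s² + 49). L{f''(t)} = s²F(s) - sf(0) - f'(0) = 4s³/(s² + 49) - 4s = (4s³ - 4s(s² + 49))/(s² + 49) = -196s/(s² + 49)

Final answer: -196s/(s² + 49)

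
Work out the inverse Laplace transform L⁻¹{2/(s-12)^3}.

L⁻¹{n!/(s-a)^(n+1)} = t^n·e^(at), so L⁻¹{2/(s-12)^3} = t^2·e^(12t)

Final answer: t^2·e^(12t)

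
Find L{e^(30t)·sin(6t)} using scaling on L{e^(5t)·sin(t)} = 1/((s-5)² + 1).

Scaling with a=6: L{e^(30t)·sin(6t)} = (1/6) · 1/((s/6-5)² + 1). Simplifying: 6/((s-30)² + 36)

Final answer: 6/((s-30)² + 36)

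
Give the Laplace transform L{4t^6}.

L{4t^6} = 4 · L{t^6} = 4 · 720/s^7 = 2880/s^7

Final answer: 2880/s^7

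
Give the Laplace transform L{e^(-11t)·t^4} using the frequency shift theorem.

L{e^(at)·t^n} = n!/(s-a)^(n+1), so L{e^(-11t)·t^4} = 24/(s+11)^5

Final answer: 24/(s+11)^5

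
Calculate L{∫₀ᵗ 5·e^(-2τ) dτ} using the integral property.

L{∫₀ᵗ f(τ)dτ} = F(s)/s with F(s) = 5/(s+2), so L{∫₀ᵗ 5·e^(-2τ) dτ} = 5/(s(s+2))

Final answer: 5/(s(s+2))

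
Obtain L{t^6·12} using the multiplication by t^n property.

L{12} = 12/s. d^1/ds^1[1/s] = -1/s². d^2/ds^2[1/s] = 2/s^3. d^3/ds^3[1/s] = -6/s^4. d^4/ds^4[1/s] = 24/s^5. d^5/ds^5[1/s] = -120/s^6. d^6/ds^6[1/s] = 720/s^7. So L{t^6} = (-1)^{6}·720/s^7 = 720/s^7. Then L{t^6·12} = 12·720/s^7 = 8640/s^7

Final answer: 8640/s^7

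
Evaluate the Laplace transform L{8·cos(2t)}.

L{cos(ωt)} = s/(s² + ω²), so L{cos(2t)} = s/(s² + 4). Then L{8·cos(2t)} = 8·s/(s² + 4) = 8s/(s² + 4)

Final answer: 8s/(s² + 4)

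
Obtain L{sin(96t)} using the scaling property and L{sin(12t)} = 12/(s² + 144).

Using L{f(at)} = (1/a)F(s/a) with a=8: L{sin(96t)} = (1/8) · 12/((s/8)² + 144) = (1/8) · 12·64/(s² + 9216) = 96/(s² + 9216)

Final answer: 96/(s² + 9216)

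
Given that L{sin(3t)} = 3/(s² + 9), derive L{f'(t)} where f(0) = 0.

L{f'(t)} = s·F(s) - f(0) = s·3/(s² + 9) - 0 = 3s/(s² + 9)

Final answer: 3s/(s² + 9)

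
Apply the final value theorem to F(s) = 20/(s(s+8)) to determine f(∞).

f(∞) = lim_{s→0} s·20/(s(s+8)) = lim_{s→0} 20/(s+8) = 20/8 = 5/2

Final answer: 5/2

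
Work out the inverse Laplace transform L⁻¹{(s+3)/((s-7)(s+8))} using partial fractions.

Using partial fractions, f(t) = (10e^(7t) + 5e^(-8t))/15

Final answer: (10e^(7t) + 5e^(-8t))/15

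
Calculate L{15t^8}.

L{t^n} = n!/s^(n+1). So L{15t^8} = 15·8!/s^9 = 604800/s^9

Final answer: 604800/s^9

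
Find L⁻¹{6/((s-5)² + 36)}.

Form: b/((s-a)² + b²) → e^(at)sin(bt). With a=5, b=6

Final answer: e^(5t)·sin(6t)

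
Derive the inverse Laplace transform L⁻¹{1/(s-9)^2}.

L⁻¹{n!/(s-a)^(n+1)} = t^n·e^(at), so L⁻¹{1/(s-9)^2} = t·e^(9t)

Final answer: t·e^(9t)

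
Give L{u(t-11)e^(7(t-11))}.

u(t-a)f(t-a) with f(t)=e^(7t). L{e^(7t)} = 1/(s-7). By time shift: e^(-11s)/(s-7)

Final answer: e^(-11s)/(s-7)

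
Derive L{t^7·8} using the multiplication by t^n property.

L{8} = 8/s. d^1/ds^1[1/s] = -1/s². d^2/ds^2[1/s] = 2/s^3. d^3/ds^3[1/s] = -6/s^4. d^4/ds^4[1/s] = 24/s^5. d^5/ds^5[1/s] = -120/s^6. d^6/ds^6[1/s] = 720/s^7. d^7/ds^7[1/s] = -5040/s^8. So L{t^7} = (-1)^{7}·-5040/s^8 = 5040/s^8. Then L{t^7·8} = 8·5040/s^8 = 40320/s^8

Final answer: 40320/s^8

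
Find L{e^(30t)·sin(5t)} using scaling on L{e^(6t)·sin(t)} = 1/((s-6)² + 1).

Scaling with a=5: L{e^(30t)·sin(5t)} = (1/5) · 1/((s/5-6)² + 1). Simplifying: 5/((s-30)² + 25)

Final answer: 5/((s-30)² + 25)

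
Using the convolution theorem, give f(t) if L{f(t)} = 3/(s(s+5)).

3/(s(s+5)) = (3/s)·(1/(s+5)) = L{3}·L{e^(-5t)}. By convolution, f(t) = 3*e^(-5t) = ∫₀ᵗ 3·e^(-5τ) dτ = 3·(1 - e^(-5t))/5

Final answer: 3·(1 - e^(-5t))/5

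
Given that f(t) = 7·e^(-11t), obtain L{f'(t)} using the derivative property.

f(0) = 7, F(s) = 7/(s+11). L{f'(t)} = s·F(s) - f(0) = 7s/(s+11) - 7 = (7s - 7(s+11))/(s+11) = -77/(s+11)

Final answer: -77/(s+11)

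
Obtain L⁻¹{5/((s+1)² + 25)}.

Form: b/((s-a)² + b²) → e^(at)sin(bt). With a=-1, b=5

Final answer: e^(-t)·sin(5t)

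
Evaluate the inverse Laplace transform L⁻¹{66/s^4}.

L⁻¹{n!/s^(n+1)} = t^n with n=3. So L⁻¹{6/s^4} = t^3, and L⁻¹{66/s^4} = (66/6)·t^3 = 11·t^3

Final answer: 11·t^3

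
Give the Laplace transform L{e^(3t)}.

L{e^(at)} = 1/(s-a), so L{e^(3t)} = 1/(s-3)

Final answer: 1/(s-3)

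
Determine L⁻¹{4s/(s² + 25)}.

This is the form c·s/(s² + a²) with a = 5, c = 4. L⁻¹ = 4·cos(5t)

Final answer: 4·cos(5t)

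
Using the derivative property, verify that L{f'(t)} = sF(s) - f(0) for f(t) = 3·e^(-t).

f'(t) = -3e^(-t). Direct: L{f'(t)} = -3/(s+1). Property: s·3/(s+1) - 3 = (3s - 3(s+1))/(s+1) = -3/(s+1). ✓

Final answer: -3/(s+1)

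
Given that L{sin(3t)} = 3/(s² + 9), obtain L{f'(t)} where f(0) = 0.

L{f'(t)} = s·F(s) - f(0) = s·3/(s² + 9) - 0 = 3s/(s² + 9)

Final answer: 3s/(s² + 9)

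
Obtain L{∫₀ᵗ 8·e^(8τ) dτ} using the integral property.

L{∫₀ᵗ f(τ)dτ} = F(s)/s with F(s) = 8/(s-8), so L{∫₀ᵗ 8·e^(8τ) dτ} = 8/(s(s-8))

Final answer: 8/(s(s-8))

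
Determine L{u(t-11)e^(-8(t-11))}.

u(t-a)f(t-a) with f(t)=e^(-8t). L{e^(-8t)} = 1/(s+8). By time shift: e^(-11s)/(s+8)

Final answer: e^(-11s)/(s+8)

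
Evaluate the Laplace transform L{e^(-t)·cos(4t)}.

L{e^(at)·cos(ωt)} = (s-a)/((s-a)² + ω²), so L{e^(-t)·cos(4t)} = (s+1)/((s+1)² + 16)

Final answer: (s+1)/((s+1)² + 16)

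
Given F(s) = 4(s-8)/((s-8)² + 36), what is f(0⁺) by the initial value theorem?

f(0⁺) = lim_{s→∞} sF(s) = lim_{s→∞} 4s(s-8)/((s-8)² + 36) = 4

Final answer: 4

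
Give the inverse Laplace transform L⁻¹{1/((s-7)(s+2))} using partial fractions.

Decompose: A/(s-7) + B/(s+2). A = 1/9, B = -1/9. f(t) = (e^(7t) - e^(-2t))/9

Final answer: (e^(7t) - e^(-2t))/9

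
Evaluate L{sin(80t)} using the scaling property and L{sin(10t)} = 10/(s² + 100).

Using L{f(at)} = (1/a)F(s/a) with a=8: L{sin(80t)} = (1/8) · 10/((s/8)² + 100) = (1/8) · 10·64/(s² + 6400) = 80/(s² + 6400)

Final answer: 80/(s² + 6400)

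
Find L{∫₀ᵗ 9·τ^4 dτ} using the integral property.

L{∫₀ᵗ f(τ)dτ} = F(s)/s with f(t) = 9t^4. F(s) = 216/s^5, so L{∫₀ᵗ 9·τ^4 dτ} = (216/s^5)/s = 216/s^6. (Check: ∫₀ᵗ 9·τ^4 dτ = 9t^5/5.)

Final answer: 216/s^6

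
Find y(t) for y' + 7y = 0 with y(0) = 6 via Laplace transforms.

L{y'} + 7L{y} = 0. sY - 6 + 7Y = 0. Y(s+7) = 6. Y = 6/(s+7)

Final answer: y(t) = 6e^(-7t)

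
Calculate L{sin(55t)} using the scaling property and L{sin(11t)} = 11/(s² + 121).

Using L{f(at)} = (1/a)F(s/a) with a=5: L{sin(55t)} = (1/5) · 11/((s/5)² + 121) = (1/5) · 11·25/(s² + 3025) = 55/(s² + 3025)

Final answer: 55/(s² + 3025)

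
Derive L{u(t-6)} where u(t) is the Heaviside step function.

L{u(t-a)} = e^(-as)/s. Here a=6, so L{u(t-6)} = e^(-6s)/s

Final answer: e^(-6s)/s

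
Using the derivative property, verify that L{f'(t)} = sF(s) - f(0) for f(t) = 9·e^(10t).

f'(t) = 90e^(10t). Direct: L{f'(t)} = 90/(s-10). Property: s·9/(s-10) - 9 = (9s - 9(s-10))/(s-10) = 90/(s-10). ✓

Final answer: 90/(s-10)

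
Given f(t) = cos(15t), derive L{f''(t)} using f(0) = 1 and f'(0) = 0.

F(s) = s/(s² + 225). L{f''(t)} = s²F(s) - sf(0) - f'(0) = s³/(s² + 225) - s = (s³ - s(s² + 225))/(s² + 225) = -225s/(s² + 225)

Final answer: -225s/(s² + 225)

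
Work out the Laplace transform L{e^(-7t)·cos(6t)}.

L{e^(at)·cos(ωt)} = (s-a)/((s-a)² + ω²), so L{e^(-7t)·cos(6t)} = (s+7)/((s+7)² + 36)

Final answer: (s+7)/((s+7)² + 36)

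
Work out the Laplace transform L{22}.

L{22} = 22 · L{1} = 22/s

Final answer: 22/s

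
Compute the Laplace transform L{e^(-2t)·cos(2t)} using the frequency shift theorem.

Frequency shift: L{e^(at)f(t)} = F(s-a). L{e^(-2t)·cos(2t)} = (s+2)/((s+2)² + 4)

Final answer: (s+2)/((s+2)² + 4)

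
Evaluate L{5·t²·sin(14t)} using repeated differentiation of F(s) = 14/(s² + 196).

F(s) = 14/(s² + 196). F'(s) = -28s/(s² + 196)². F''(s) = -28(196 - 3s²)/(s² + 196)³ = (84s² - 5488)/(s² + 196)³. So L{t²·sin(14t)} = (-1)² F''(s) = (84s² - 5488)/(s² + 196)³. Then L{5·t²·sin(14t)} = 5·(84s² - 5488)/(s² + 196)³ = (420s² - 27440)/(s² + 196)³

Final answer: (420s² - 27440)/(s² + 196)³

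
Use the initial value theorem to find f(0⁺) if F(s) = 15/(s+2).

f(0⁺) = lim_{s→∞} s·15/(s+2) = lim_{s→∞} 15s/(s+2) = 15

Final answer: 15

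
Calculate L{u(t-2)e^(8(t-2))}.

u(t-a)f(t-a) with f(t)=e^(8t). L{e^(8t)} = 1/(s-8). By time shift: e^(-2s)/(s-8)

Final answer: e^(-2s)/(s-8)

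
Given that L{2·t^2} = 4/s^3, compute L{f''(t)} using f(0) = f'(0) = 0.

L{f''(t)} = s²F(s) - sf(0) - f'(0) = s²·4/s^3 - 0 - 0 = 4/s

Final answer: 4/s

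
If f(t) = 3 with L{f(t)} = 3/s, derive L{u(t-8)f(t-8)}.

Time shift theorem: L{u(t-a)f(t-a)} = e^(-as)F(s). Here a=8, F(s) = 3/s, so L{u(t-8)f(t-8)} = e^(-8s)·3/s

Final answer: e^(-8s)·3/s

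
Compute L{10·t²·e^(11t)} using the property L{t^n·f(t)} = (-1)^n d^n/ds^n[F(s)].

L{e^(11t)} = 1/(s-11). d/ds[1/(s-11)] = -1/(s-11)². d²/ds²[1/(s-11)] = 2/(s-11)³. So L{t²·e^(11t)} = (-1)² · 2/(s-11)³ = 2/(s-11)³. Then L{10·t²·e^(11t)} = 10·2/(s-11)³ = 20/(s-11)³

Final answer: 20/(s-11)³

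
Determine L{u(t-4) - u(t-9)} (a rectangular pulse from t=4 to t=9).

L{u(t-a)} = e^(-as)/s. L{u(t-4) - u(t-9)} = (e^(-4s) - e^(-9s))/s

Final answer: (e^(-4s) - e^(-9s))/s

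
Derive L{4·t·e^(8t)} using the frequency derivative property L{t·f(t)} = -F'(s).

L{e^(8t)} = 1/(s-8). By frequency derivative: L{t·e^(8t)} = -d/ds[1/(s-8)] = -(-1)/(s-8)² = 1/(s-8)². Then L{4·t·e^(8t)} = 4·1/(s-8)² = 4/(s-8)²

Final answer: 4/(s-8)²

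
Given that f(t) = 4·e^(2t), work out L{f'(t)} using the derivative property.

f(0) = 4, F(s) = 4/(s-2). L{f'(t)} = s·F(s) - f(0) = 4s/(s-2) - 4 = (4s - 4(s-2))/(s-2) = 8/(s-2)

Final answer: 8/(s-2)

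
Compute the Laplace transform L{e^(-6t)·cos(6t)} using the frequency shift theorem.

Frequency shift: L{e^(at)f(t)} = F(s-a). L{e^(-6t)·cos(6t)} = (s+6)/((s+6)² + 36)

Final answer: (s+6)/((s+6)² + 36)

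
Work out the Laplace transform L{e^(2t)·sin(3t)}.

L{e^(at)·sin(ωt)} = ω/((s-a)² + ω²), so L{e^(2t)·sin(3t)} = 3/((s-2)² + 9)

Final answer: 3/((s-2)² + 9)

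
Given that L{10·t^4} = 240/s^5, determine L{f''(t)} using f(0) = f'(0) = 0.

L{f''(t)} = s²F(s) - sf(0) - f'(0) = s²·240/s^5 - 0 - 0 = 240/s^3

Final answer: 240/s^3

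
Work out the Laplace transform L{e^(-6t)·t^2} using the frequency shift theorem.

L{e^(at)·t^n} = n!/(s-a)^(n+1), so L{e^(-6t)·t^2} = 2/(s+6)^3

Final answer: 2/(s+6)^3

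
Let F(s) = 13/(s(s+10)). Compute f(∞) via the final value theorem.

f(∞) = lim_{s→0} s·13/(s(s+10)) = lim_{s→0} 13/(s+10) = 13/10 = 13/10

Final answer: 13/10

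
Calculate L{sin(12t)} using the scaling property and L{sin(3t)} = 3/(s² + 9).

Using L{f(at)} = (1/a)F(s/a) with a=4: L{sin(12t)} = (1/4) · 3/((s/4)² + 9) = (1/4) · 3·16/(s² + 144) = 12/(s² + 144)

Final answer: 12/(s² + 144)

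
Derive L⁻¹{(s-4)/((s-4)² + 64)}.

Using frequency shift: L⁻¹{(s-a)/((s-a)² + b²)} = e^(at)cos(bt). Here a=4, b=8

Final answer: e^(4t)·cos(8t)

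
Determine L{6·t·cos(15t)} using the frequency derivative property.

L{cos(15t)} = s/(s² + 225). Derivative: d/ds[s/(s² + 225)] = [(s² + 225) - s·2s]/(s² + 225)² = (225 - s²)/(s² + 225)². So L{t·cos(15t)} = -F'(s) = (s² - 225)/(s² + 225)². Then L{6·t·cos(15t)} = 6·(s² - 225)/(s² + 225)²

Final answer: 6·(s² - 225)/(s² + 225)²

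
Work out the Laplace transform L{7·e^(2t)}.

L{e^(at)} = 1/(s-a), so L{e^(2t)} = 1/(s-2). Then L{7·e^(2t)} = 7/(s-2)

Final answer: 7/(s-2)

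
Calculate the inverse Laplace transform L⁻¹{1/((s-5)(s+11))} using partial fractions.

Decompose: A/(s-5) + B/(s+11). A = 1/16, B = -1/16. f(t) = (e^(5t) - e^(-11t))/16

Final answer: (e^(5t) - e^(-11t))/16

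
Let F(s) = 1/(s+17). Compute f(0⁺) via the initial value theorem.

f(0⁺) = lim_{s→∞} s·1/(s+17) = lim_{s→∞} s/(s+17) = 1

Final answer: 1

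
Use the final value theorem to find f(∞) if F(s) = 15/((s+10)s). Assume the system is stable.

f(∞) = lim_{s→0} sF(s) = lim_{s→0} 15/(s+10) = 3/2

Final answer: 3/2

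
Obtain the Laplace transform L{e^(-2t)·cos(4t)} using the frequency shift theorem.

Frequency shift: L{e^(at)f(t)} = F(s-a). L{e^(-2t)·cos(4t)} = (s+2)/((s+2)² + 16)

Final answer: (s+2)/((s+2)² + 16)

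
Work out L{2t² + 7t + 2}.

L{2t² + 7t + 2} = 2·2/s³ + 7/s² + 2/s = 4/s³ + 7/s² + 2/s

Final answer: 4/s³ + 7/s² + 2/s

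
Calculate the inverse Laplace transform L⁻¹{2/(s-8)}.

L⁻¹{1/(s-a)} = e^(at), so L⁻¹{1/(s-8)} = e^(8t), and L⁻¹{2/(s-8)} = 2·e^(8t)

Final answer: 2·e^(8t)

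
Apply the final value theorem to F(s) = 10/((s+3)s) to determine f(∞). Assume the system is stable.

f(∞) = lim_{s→0} sF(s) = lim_{s→0} 10/(s+3) = 10/3

Final answer: 10/3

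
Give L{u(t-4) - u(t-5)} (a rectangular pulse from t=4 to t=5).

L{u(t-a)} = e^(-as)/s. L{u(t-4) - u(t-5)} = (e^(-4s) - e^(-5s))/s

Final answer: (e^(-4s) - e^(-5s))/s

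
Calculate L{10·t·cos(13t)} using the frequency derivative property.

L{cos(13t)} = s/(s² + 169). Derivative: d/ds[s/(s² + 169)] = [(s² + 169) - s·2s]/(s² + 169)² = (169 - s²)/(s² + 169)². So L{t·cos(13t)} = -F'(s) = (s² - 169)/(s² + 169)². Then L{10·t·cos(13t)} = 10·(s² - 169)/(s² + 169)²

Final answer: 10·(s² - 169)/(s² + 169)²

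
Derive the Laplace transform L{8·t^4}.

L{t^n} = n!/s^(n+1), so L{t^4} = 24/s^5. Then L{8·t^4} = 8·24/s^5 = 192/s^5

Final answer: 192/s^5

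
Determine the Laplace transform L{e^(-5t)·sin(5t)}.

L{e^(at)·sin(ωt)} = ω/((s-a)² + ω²), so L{e^(-5t)·sin(5t)} = 5/((s+5)² + 25)

Final answer: 5/((s+5)² + 25)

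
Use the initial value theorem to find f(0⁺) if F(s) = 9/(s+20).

f(0⁺) = lim_{s→∞} s·9/(s+20) = lim_{s→∞} 9s/(s+20) = 9

Final answer: 9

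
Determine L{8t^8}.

L{t^n} = n!/s^(n+1). So L{8t^8} = 8·8!/s^9 = 322560/s^9

Final answer: 322560/s^9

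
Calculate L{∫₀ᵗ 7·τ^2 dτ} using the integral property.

L{∫₀ᵗ f(τ)dτ} = F(s)/s with f(t) = 7t^2. F(s) = 14/s^3, so L{∫₀ᵗ 7·τ^2 dτ} = (14/s^3)/s = 14/s^4. (Check: ∫₀ᵗ 7·τ^2 dτ = 7t^3/3.)

Final answer: 14/s^4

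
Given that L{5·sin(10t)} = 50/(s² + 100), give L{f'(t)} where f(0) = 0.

L{f'(t)} = s·F(s) - f(0) = s·50/(s² + 100) - 0 = 50s/(s² + 100)

Final answer: 50s/(s² + 100)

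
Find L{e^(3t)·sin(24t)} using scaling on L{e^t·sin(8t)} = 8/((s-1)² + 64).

Scaling with a=3: L{e^(3t)·sin(24t)} = (1/3) · 8/((s/3-1)² + 64). Simplifying: 24/((s-3)² + 576)

Final answer: 24/((s-3)² + 576)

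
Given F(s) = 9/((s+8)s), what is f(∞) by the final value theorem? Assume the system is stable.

f(∞) = lim_{s→0} sF(s) = lim_{s→0} 9/(s+8) = 9/8

Final answer: 9/8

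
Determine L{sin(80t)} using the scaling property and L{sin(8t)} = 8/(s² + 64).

Using L{f(at)} = (1/a)F(s/a) with a=10: L{sin(80t)} = (1/10) · 8/((s/10)² + 64) = (1/10) · 8·100/(s² + 6400) = 80/(s² + 6400)

Final answer: 80/(s² + 6400)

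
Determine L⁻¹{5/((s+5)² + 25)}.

Form: b/((s-a)² + b²) → e^(at)sin(bt). With a=-5, b=5

Final answer: e^(-5t)·sin(5t)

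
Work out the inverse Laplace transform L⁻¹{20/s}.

L⁻¹{c/s} = c, so L⁻¹{20/s} = 20

Final answer: 20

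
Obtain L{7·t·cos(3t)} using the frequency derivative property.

L{cos(3t)} = s/(s² + 9). Derivative: d/ds[s/(s² + 9)] = [(s² + 9) - s·2s]/(s² + 9)² = (9 - s²)/(s² + 9)². So L{t·cos(3t)} = -F'(s) = (s² - 9)/(s² + 9)². Then L{7·t·cos(3t)} = 7·(s² - 9)/(s² + 9)²

Final answer: 7·(s² - 9)/(s² + 9)²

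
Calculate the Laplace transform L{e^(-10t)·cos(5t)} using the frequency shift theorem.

Frequency shift: L{e^(at)f(t)} = F(s-a). L{e^(-10t)·cos(5t)} = (s+10)/((s+10)² + 25)

Final answer: (s+10)/((s+10)² + 25)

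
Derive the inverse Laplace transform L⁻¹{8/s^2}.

L⁻¹{n!/s^(n+1)} = t^n with n=1. So L⁻¹{1/s^2} = t, and L⁻¹{8/s^2} = (8/1)·t = 8·t

Final answer: 8·t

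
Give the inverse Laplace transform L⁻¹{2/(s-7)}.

L⁻¹{1/(s-a)} = e^(at), so L⁻¹{1/(s-7)} = e^(7t), and L⁻¹{2/(s-7)} = 2·e^(7t)

Final answer: 2·e^(7t)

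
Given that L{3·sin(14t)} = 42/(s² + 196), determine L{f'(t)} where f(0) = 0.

L{f'(t)} = s·F(s) - f(0) = s·42/(s² + 196) - 0 = 42s/(s² + 196)

Final answer: 42s/(s² + 196)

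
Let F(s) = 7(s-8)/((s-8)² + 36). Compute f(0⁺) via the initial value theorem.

f(0⁺) = lim_{s→∞} sF(s) = lim_{s→∞} 7s(s-8)/((s-8)² + 36) = 7

Final answer: 7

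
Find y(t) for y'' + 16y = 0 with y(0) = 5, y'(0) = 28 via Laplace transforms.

L{y''} + 16L{y} = 0. s²Y - 5s - 28 + 16Y = 0. Y(s² + 16) = 5s + 28. Y = (5s + 28)/(s² + 16). Inverting: y(t) = 5cos(4t) + 7sin(4t)

Final answer: y(t) = 5cos(4t) + 7sin(4t)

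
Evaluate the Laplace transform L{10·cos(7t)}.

L{cos(ωt)} = s/(s² + ω²), so L{cos(7t)} = s/(s² + 49). Then L{10·cos(7t)} = 10·s/(s² + 49) = 10s/(s² + 49)

Final answer: 10s/(s² + 49)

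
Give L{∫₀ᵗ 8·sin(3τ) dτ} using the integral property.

L{∫₀ᵗ f(τ)dτ} = F(s)/s with F(s) = 24/(s² + 9), so the result is (24/(s² + 9))/s = 24/(s(s² + 9))

Final answer: 24/(s(s² + 9))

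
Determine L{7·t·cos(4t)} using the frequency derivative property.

L{cos(4t)} = s/(s² + 16). Derivative: d/ds[s/(s² + 16)] = [(s² + 16) - s·2s]/(s² + 16)² = (16 - s²)/(s² + 16)². So L{t·cos(4t)} = -F'(s) = (s² - 16)/(s² + 16)². Then L{7·t·cos(4t)} = 7·(s² - 16)/(s² + 16)²

Final answer: 7·(s² - 16)/(s² + 16)²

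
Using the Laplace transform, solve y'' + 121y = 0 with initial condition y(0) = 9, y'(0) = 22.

L{y''} + 121L{y} = 0. s²Y - 9s - 22 + 121Y = 0. Y(s² + 121) = 9s + 22. Y = (9s + 22)/(s² + 121). Inverting: y(t) = 9cos(11t) + 2sin(11t)

Final answer: y(t) = 9cos(11t) + 2sin(11t)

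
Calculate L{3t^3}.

L{t^n} = n!/s^(n+1). So L{3t^3} = 3·3!/s^4 = 18/s^4

Final answer: 18/s^4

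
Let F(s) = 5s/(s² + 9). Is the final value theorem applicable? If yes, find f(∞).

The final value theorem requires all poles of sF(s) in the left half-plane. sF(s) = 5s²/(s² + 9) has poles at s = ±3i (imaginary axis). Theorem does NOT apply (oscillatory system).

Final answer: Not applicable (oscillatory)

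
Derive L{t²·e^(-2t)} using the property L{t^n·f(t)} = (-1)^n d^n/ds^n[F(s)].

L{e^(-2t)} = 1/(s+2). d/ds[1/(s+2)] = -1/(s+2)². d²/ds²[1/(s+2)] = 2/(s+2)³. So L{t²·e^(-2t)} = (-1)² · 2/(s+2)³ = 2/(s+2)³

Final answer: 2/(s+2)³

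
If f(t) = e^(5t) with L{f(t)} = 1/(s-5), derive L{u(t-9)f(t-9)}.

Time shift theorem: L{u(t-a)f(t-a)} = e^(-as)F(s). Here a=9, F(s) = 1/(s-5), so L{u(t-9)f(t-9)} = e^(-9s)·1/(s-5)

Final answer: e^(-9s)·1/(s-5)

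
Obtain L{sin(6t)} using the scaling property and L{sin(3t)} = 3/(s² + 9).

Using L{f(at)} = (1/a)F(s/a) with a=2: L{sin(6t)} = (1/2) · 3/((s/2)² + 9) = (1/2) · 3·4/(s² + 36) = 6/(s² + 36)

Final answer: 6/(s² + 36)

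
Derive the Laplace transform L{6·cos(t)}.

L{cos(ωt)} = s/(s² + ω²), so L{cos(t)} = s/(s² + 1). Then L{6·cos(t)} = 6·s/(s² + 1) = 6s/(s² + 1)

Final answer: 6s/(s² + 1)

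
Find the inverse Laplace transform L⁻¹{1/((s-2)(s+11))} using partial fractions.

Decompose: A/(s-2) + B/(s+11). A = 1/13, B = -1/13. f(t) = (e^(2t) - e^(-11t))/13

Final answer: (e^(2t) - e^(-11t))/13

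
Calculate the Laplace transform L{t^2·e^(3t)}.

L{t^n·e^(at)} = n!/(s-a)^(n+1), so L{t^2·e^(3t)} = 2/(s-3)^3

Final answer: 2/(s-3)^3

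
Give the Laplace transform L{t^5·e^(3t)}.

L{t^n·e^(at)} = n!/(s-a)^(n+1), so L{t^5·e^(3t)} = 120/(s-3)^6

Final answer: 120/(s-3)^6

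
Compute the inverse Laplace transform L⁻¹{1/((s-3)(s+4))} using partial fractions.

Decompose: A/(s-3) + B/(s+4). A = 1/7, B = -1/7. f(t) = (e^(3t) - e^(-4t))/7

Final answer: (e^(3t) - e^(-4t))/7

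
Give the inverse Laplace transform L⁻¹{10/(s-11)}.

L⁻¹{1/(s-a)} = e^(at), so L⁻¹{1/(s-11)} = e^(11t), and L⁻¹{10/(s-11)} = 10·e^(11t)

Final answer: 10·e^(11t)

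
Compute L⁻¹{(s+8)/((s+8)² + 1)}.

Using frequency shift: L⁻¹{(s-a)/((s-a)² + b²)} = e^(at)cos(bt). Here a=-8, b=1

Final answer: e^(-8t)·cos(t)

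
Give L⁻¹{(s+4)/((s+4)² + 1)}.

Using frequency shift: L⁻¹{(s-a)/((s-a)² + b²)} = e^(at)cos(bt). Here a=-4, b=1

Final answer: e^(-4t)·cos(t)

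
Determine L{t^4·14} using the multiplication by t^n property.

L{14} = 14/s. d^1/ds^1[1/s] = -1/s². d^2/ds^2[1/s] = 2/s^3. d^3/ds^3[1/s] = -6/s^4. d^4/ds^4[1/s] = 24/s^5. So L{t^4} = (-1)^{4}·24/s^5 = 24/s^5. Then L{t^4·14} = 14·24/s^5 = 336/s^5

Final answer: 336/s^5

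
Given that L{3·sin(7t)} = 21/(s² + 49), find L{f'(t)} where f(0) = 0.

L{f'(t)} = s·F(s) - f(0) = s·21/(s² + 49) - 0 = 21s/(s² + 49)

Final answer: 21s/(s² + 49)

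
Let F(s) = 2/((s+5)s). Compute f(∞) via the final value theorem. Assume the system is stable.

f(∞) = lim_{s→0} sF(s) = lim_{s→0} 2/(s+5) = 2/5

Final answer: 2/5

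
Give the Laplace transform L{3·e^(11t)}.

L{e^(at)} = 1/(s-a), so L{e^(11t)} = 1/(s-11). Then L{3·e^(11t)} = 3/(s-11)

Final answer: 3/(s-11)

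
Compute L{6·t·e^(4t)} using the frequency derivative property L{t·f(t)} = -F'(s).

L{e^(4t)} = 1/(s-4). By frequency derivative: L{t·e^(4t)} = -d/ds[1/(s-4)] = -(-1)/(s-4)² = 1/(s-4)². Then L{6·t·e^(4t)} = 6·1/(s-4)² = 6/(s-4)²

Final answer: 6/(s-4)²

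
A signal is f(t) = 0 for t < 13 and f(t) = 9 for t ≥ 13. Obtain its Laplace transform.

f(t) = 9·u(t-13). L{u(t-13)} = e^(-13s)/s, so L{f(t)} = 9·e^(-13s)/s

Final answer: 9·e^(-13s)/s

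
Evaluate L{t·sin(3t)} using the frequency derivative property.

L{sin(3t)} = 3/(s² + 9). By L{t·f(t)} = -F'(s): -d/ds[3/(s² + 9)] = -(3)·(-2s)/(s² + 9)² = 6s/(s² + 9)²

Final answer: 6s/(s² + 9)²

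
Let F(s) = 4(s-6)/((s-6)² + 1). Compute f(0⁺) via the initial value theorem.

f(0⁺) = lim_{s→∞} sF(s) = lim_{s→∞} 4s(s-6)/((s-6)² + 1) = 4

Final answer: 4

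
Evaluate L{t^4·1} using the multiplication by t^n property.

L{1} = 1/s. d^1/ds^1[1/s] = -1/s². d^2/ds^2[1/s] = 2/s^3. d^3/ds^3[1/s] = -6/s^4. d^4/ds^4[1/s] = 24/s^5. So L{t^4} = (-1)^{4}·24/s^5 = 24/s^5

Final answer: 24/s^5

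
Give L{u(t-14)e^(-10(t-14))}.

u(t-a)f(t-a) with f(t)=e^(-10t). L{e^(-10t)} = 1/(s+10). By time shift: e^(-14s)/(s+10)

Final answer: e^(-14s)/(s+10)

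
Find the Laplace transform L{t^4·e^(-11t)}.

L{t^n·e^(at)} = n!/(s-a)^(n+1), so L{t^4·e^(-11t)} = 24/(s+11)^5

Final answer: 24/(s+11)^5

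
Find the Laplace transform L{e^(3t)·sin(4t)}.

L{e^(at)·sin(ωt)} = ω/((s-a)² + ω²), so L{e^(3t)·sin(4t)} = 4/((s-3)² + 16)

Final answer: 4/((s-3)² + 16)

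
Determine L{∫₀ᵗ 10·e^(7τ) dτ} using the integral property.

L{∫₀ᵗ f(τ)dτ} = F(s)/s with F(s) = 10/(s-7), so L{∫₀ᵗ 10·e^(7τ) dτ} = 10/(s(s-7))

Final answer: 10/(s(s-7))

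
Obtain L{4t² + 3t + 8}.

L{4t² + 3t + 8} = 4·2/s³ + 3/s² + 8/s = 8/s³ + 3/s² + 8/s

Final answer: 8/s³ + 3/s² + 8/s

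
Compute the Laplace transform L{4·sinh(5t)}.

L{sinh(ωt)} = ω/(s² - ω²), so L{sinh(5t)} = 5/(s² - 25). Then L{4·sinh(5t)} = 4·5/(s² - 25) = 20/(s² - 25)

Final answer: 20/(s² - 25)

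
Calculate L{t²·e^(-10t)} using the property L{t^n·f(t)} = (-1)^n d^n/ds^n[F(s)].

L{e^(-10t)} = 1/(s+10). d/ds[1/(s+10)] = -1/(s+10)². d²/ds²[1/(s+10)] = 2/(s+10)³. So L{t²·e^(-10t)} = (-1)² · 2/(s+10)³ = 2/(s+10)³

Final answer: 2/(s+10)³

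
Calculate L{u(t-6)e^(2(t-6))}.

u(t-a)f(t-a) with f(t)=e^(2t). L{e^(2t)} = 1/(s-2). By time shift: e^(-6s)/(s-2)

Final answer: e^(-6s)/(s-2)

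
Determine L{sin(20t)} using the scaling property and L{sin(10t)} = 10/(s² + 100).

Using L{f(at)} = (1/a)F(s/a) with a=2: L{sin(20t)} = (1/2) · 10/((s/2)² + 100) = (1/2) · 10·4/(s² + 400) = 20/(s² + 400)

Final answer: 20/(s² + 400)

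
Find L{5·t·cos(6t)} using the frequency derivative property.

L{cos(6t)} = s/(s² + 36). Derivative: d/ds[s/(s² + 36)] = [(s² + 36) - s·2s]/(s² + 36)² = (36 - s²)/(s² + 36)². So L{t·cos(6t)} = -F'(s) = (s² - 36)/(s² + 36)². Then L{5·t·cos(6t)} = 5·(s² - 36)/(s² + 36)²

Final answer: 5·(s² - 36)/(s² + 36)²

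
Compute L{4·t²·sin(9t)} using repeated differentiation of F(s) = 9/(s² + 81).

F(s) = 9/(s² + 81). F'(s) = -18s/(s² + 81)². F''(s) = -18(81 - 3s²)/(s² + 81)³ = (54s² - 1458)/(s² + 81)³. So L{t²·sin(9t)} = (-1)² F''(s) = (54s² - 1458)/(s² + 81)³. Then L{4·t²·sin(9t)} = 4·(54s² - 1458)/(s² + 81)³ = (216s² - 5832)/(s² + 81)³

Final answer: (216s² - 5832)/(s² + 81)³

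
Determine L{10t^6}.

L{t^n} = n!/s^(n+1). So L{10t^6} = 10·6!/s^7 = 7200/s^7

Final answer: 7200/s^7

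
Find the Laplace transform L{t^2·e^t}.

L{t^n·e^(at)} = n!/(s-a)^(n+1), so L{t^2·e^t} = 2/(s-1)^3

Final answer: 2/(s-1)^3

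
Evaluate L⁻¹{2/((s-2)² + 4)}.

Form: b/((s-a)² + b²) → e^(at)sin(bt). With a=2, b=2

Final answer: e^(2t)·sin(2t)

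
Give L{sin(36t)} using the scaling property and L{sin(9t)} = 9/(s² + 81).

Using L{f(at)} = (1/a)F(s/a) with a=4: L{sin(36t)} = (1/4) · 9/((s/4)² + 81) = (1/4) · 9·16/(s² + 1296) = 36/(s² + 1296)

Final answer: 36/(s² + 1296)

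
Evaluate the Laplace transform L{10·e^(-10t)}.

L{e^(at)} = 1/(s-a), so L{e^(-10t)} = 1/(s+10). Then L{10·e^(-10t)} = 10/(s+10)

Final answer: 10/(s+10)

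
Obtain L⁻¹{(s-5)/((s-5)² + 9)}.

Using frequency shift: L⁻¹{(s-a)/((s-a)² + b²)} = e^(at)cos(bt). Here a=5, b=3

Final answer: e^(5t)·cos(3t)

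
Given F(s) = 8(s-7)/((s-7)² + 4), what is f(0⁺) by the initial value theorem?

f(0⁺) = lim_{s→∞} sF(s) = lim_{s→∞} 8s(s-7)/((s-7)² + 4) = 8

Final answer: 8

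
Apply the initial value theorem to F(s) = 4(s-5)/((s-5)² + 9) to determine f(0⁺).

f(0⁺) = lim_{s→∞} sF(s) = lim_{s→∞} 4s(s-5)/((s-5)² + 9) = 4

Final answer: 4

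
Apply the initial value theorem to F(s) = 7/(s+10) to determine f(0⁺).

f(0⁺) = lim_{s→∞} s·7/(s+10) = lim_{s→∞} 7s/(s+10) = 7

Final answer: 7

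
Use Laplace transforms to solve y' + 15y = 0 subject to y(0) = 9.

L{y'} + 15L{y} = 0. sY - 9 + 15Y = 0. Y(s+15) = 9. Y = 9/(s+15)

Final answer: y(t) = 9e^(-15t)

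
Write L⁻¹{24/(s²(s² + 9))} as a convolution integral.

24/(s²(s² + 9)) = (1/s²)·(24/(s² + 9)) = L{t}·L{8·sin(3t)}. So f(t) = t*(8·sin(3t)) = ∫₀ᵗ 8τ·sin(3(t-τ)) dτ

Final answer: ∫₀ᵗ 8τ·sin(3(t-τ)) dτ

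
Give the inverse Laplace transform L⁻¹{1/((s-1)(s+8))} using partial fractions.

Decompose: A/(s-1) + B/(s+8). A = 1/9, B = -1/9. f(t) = (e^t - e^(-8t))/9

Final answer: (e^t - e^(-8t))/9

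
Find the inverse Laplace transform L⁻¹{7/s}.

L⁻¹{c/s} = c, so L⁻¹{7/s} = 7

Final answer: 7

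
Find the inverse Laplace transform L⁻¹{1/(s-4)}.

L⁻¹{1/(s-a)} = e^(at), so L⁻¹{1/(s-4)} = e^(4t)

Final answer: e^(4t)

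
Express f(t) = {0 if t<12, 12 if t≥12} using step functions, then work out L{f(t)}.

f(t) = 12·u(t-12). L{u(t-12)} = e^(-12s)/s, so L{f(t)} = 12·e^(-12s)/s

Final answer: 12·e^(-12s)/s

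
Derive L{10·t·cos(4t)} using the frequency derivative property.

L{cos(4t)} = s/(s² + 16). Derivative: d/ds[s/(s² + 16)] = [(s² + 16) - s·2s]/(s² + 16)² = (16 - s²)/(s² + 16)². So L{t·cos(4t)} = -F'(s) = (s² - 16)/(s² + 16)². Then L{10·t·cos(4t)} = 10·(s² - 16)/(s² + 16)²

Final answer: 10·(s² - 16)/(s² + 16)²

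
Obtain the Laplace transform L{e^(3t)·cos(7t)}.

L{e^(at)·cos(ωt)} = (s-a)/((s-a)² + ω²), so L{e^(3t)·cos(7t)} = (s-3)/((s-3)² + 49)

Final answer: (s-3)/((s-3)² + 49)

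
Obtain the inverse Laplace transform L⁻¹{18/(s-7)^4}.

L⁻¹{n!/(s-a)^(n+1)} = t^n·e^(at) with n=3, a=7. So L⁻¹{6/(s-7)^4} = t^3·e^(7t), and L⁻¹{18/(s-7)^4} = (18/6)·t^3·e^(7t) = 3·t^3·e^(7t)

Final answer: 3·t^3·e^(7t)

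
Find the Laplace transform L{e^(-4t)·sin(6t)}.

L{e^(at)·sin(ωt)} = ω/((s-a)² + ω²), so L{e^(-4t)·sin(6t)} = 6/((s+4)² + 36)

Final answer: 6/((s+4)² + 36)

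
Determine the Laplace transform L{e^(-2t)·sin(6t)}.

L{e^(at)·sin(ωt)} = ω/((s-a)² + ω²), so L{e^(-2t)·sin(6t)} = 6/((s+2)² + 36)

Final answer: 6/((s+2)² + 36)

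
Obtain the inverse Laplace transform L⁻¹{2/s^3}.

L⁻¹{n!/s^(n+1)} = t^n with n=2. So L⁻¹{2/s^3} = t^2

Final answer: t^2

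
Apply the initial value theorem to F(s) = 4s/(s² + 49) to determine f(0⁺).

f(0⁺) = lim_{s→∞} s·4s/(s² + 49) = lim_{s→∞} 4s²/(s² + 49) = 4

Final answer: 4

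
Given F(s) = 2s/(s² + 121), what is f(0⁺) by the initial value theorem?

f(0⁺) = lim_{s→∞} s·2s/(s² + 121) = lim_{s→∞} 2s²/(s² + 121) = 2

Final answer: 2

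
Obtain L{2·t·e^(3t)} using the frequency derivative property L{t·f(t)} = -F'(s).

L{e^(3t)} = 1/(s-3). By frequency derivative: L{t·e^(3t)} = -d/ds[1/(s-3)] = -(-1)/(s-3)² = 1/(s-3)². Then L{2·t·e^(3t)} = 2·1/(s-3)² = 2/(s-3)²

Final answer: 2/(s-3)²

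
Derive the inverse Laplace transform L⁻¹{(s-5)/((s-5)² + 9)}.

Using frequency shift, L⁻¹{(s-5)/((s-5)² + 9)} = e^(5t)·cos(3t)

Final answer: e^(5t)·cos(3t)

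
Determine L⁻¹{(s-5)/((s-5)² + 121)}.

Using frequency shift: L⁻¹{(s-a)/((s-a)² + b²)} = e^(at)cos(bt). Here a=5, b=11

Final answer: e^(5t)·cos(11t)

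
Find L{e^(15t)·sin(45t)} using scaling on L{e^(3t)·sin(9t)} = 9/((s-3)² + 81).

Scaling with a=5: L{e^(15t)·sin(45t)} = (1/5) · 9/((s/5-3)² + 81). Simplifying: 45/((s-15)² + 2025)

Final answer: 45/((s-15)² + 2025)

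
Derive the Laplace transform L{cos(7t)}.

L{cos(ωt)} = s/(s² + ω²), so L{cos(7t)} = s/(s² + 49)

Final answer: s/(s² + 49)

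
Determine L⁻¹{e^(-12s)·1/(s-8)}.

L⁻¹{1/(s-8)} = e^(8t). By the time shift theorem, L⁻¹{e^(-as)F(s)} = u(t-a)f(t-a) with a=12, so L⁻¹{e^(-12s)·1/(s-8)} = u(t-12)·e^(8(t-12))

Final answer: u(t-12)·e^(8(t-12))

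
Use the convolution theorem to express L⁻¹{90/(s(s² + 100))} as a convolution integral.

90/(s(s² + 100)) = (1/s)·(90/(s² + 100)) = L{1}·L{9·sin(10t)}. So f(t) = 1*(9·sin(10t)) = ∫₀ᵗ 9·sin(10τ) dτ

Final answer: ∫₀ᵗ 9·sin(10τ) dτ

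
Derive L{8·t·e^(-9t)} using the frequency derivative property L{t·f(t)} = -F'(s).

L{e^(-9t)} = 1/(s+9). By frequency derivative: L{t·e^(-9t)} = -d/ds[1/(s+9)] = -(-1)/(s+9)² = 1/(s+9)². Then L{8·t·e^(-9t)} = 8·1/(s+9)² = 8/(s+9)²

Final answer: 8/(s+9)²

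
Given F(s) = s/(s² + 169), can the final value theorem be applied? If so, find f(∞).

The final value theorem requires all poles of sF(s) in the left half-plane. sF(s) = s²/(s² + 169) has poles at s = ±13i (imaginary axis). Theorem does NOT apply (oscillatory system).

Final answer: Not applicable (oscillatory)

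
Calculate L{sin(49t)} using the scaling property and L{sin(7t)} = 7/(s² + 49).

Using L{f(at)} = (1/a)F(s/a) with a=7: L{sin(49t)} = (1/7) · 7/((s/7)² + 49) = (1/7) · 7·49/(s² + 2401) = 49/(s² + 2401)

Final answer: 49/(s² + 2401)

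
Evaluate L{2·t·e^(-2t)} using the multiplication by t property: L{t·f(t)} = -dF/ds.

Using L{t^n·e^(at)} = n!/(s-a)^(n+1), L{t·e^(-2t)} = 1/(s+2)^2, so L{2·t·e^(-2t)} = 2·1/(s+2)^2 = 2/(s+2)^2

Final answer: 2/(s+2)^2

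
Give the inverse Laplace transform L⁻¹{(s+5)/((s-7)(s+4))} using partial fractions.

Using partial fractions, f(t) = (12e^(7t) - e^(-4t))/11

Final answer: (12e^(7t) - e^(-4t))/11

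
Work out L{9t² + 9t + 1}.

L{9t² + 9t + 1} = 9·2/s³ + 9/s² + 1/s = 18/s³ + 9/s² + 1/s

Final answer: 18/s³ + 9/s² + 1/s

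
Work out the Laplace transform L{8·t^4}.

L{t^n} = n!/s^(n+1), so L{t^4} = 24/s^5. Then L{8·t^4} = 8·24/s^5 = 192/s^5

Final answer: 192/s^5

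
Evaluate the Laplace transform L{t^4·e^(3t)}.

L{t^n·e^(at)} = n!/(s-a)^(n+1), so L{t^4·e^(3t)} = 24/(s-3)^5

Final answer: 24/(s-3)^5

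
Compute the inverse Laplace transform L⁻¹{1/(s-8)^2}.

L⁻¹{n!/(s-a)^(n+1)} = t^n·e^(at), so L⁻¹{1/(s-8)^2} = t·e^(8t)

Final answer: t·e^(8t)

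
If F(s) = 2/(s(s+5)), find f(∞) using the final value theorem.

f(∞) = lim_{s→0} s·2/(s(s+5)) = lim_{s→0} 2/(s+5) = 2/5 = 2/5

Final answer: 2/5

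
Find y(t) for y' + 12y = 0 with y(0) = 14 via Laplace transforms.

L{y'} + 12L{y} = 0. sY - 14 + 12Y = 0. Y(s+12) = 14. Y = 14/(s+12)

Final answer: y(t) = 14e^(-12t)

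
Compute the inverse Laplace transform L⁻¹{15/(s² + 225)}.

L⁻¹{15/(s² + 225)} = sin(15t)

Final answer: sin(15t)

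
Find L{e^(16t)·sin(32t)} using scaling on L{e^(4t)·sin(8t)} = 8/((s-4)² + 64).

Scaling with a=4: L{e^(16t)·sin(32t)} = (1/4) · 8/((s/4-4)² + 64). Simplifying: 32/((s-16)² + 1024)

Final answer: 32/((s-16)² + 1024)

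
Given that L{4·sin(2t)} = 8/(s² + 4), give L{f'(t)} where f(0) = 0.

L{f'(t)} = s·F(s) - f(0) = s·8/(s² + 4) - 0 = 8s/(s² + 4)

Final answer: 8s/(s² + 4)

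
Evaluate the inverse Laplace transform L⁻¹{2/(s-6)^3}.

L⁻¹{n!/(s-a)^(n+1)} = t^n·e^(at), so L⁻¹{2/(s-6)^3} = t^2·e^(6t)

Final answer: t^2·e^(6t)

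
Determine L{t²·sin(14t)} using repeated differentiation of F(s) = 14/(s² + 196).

F(s) = 14/(s² + 196). F'(s) = -28s/(s² + 196)². F''(s) = -28(196 - 3s²)/(s² + 196)³ = (84s² - 5488)/(s² + 196)³. So L{t²·sin(14t)} = (-1)² F''(s) = (84s² - 5488)/(s² + 196)³

Final answer: (84s² - 5488)/(s² + 196)³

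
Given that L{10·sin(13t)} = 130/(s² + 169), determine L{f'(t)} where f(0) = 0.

L{f'(t)} = s·F(s) - f(0) = s·130/(s² + 169) - 0 = 130s/(s² + 169)

Final answer: 130s/(s² + 169)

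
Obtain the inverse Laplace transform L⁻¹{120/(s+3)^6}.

L⁻¹{n!/(s-a)^(n+1)} = t^n·e^(at), so L⁻¹{120/(s+3)^6} = t^5·e^(-3t)

Final answer: t^5·e^(-3t)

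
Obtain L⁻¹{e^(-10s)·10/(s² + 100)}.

L⁻¹{10/(s² + 100)} = sin(10t). By the time shift theorem, L⁻¹{e^(-as)F(s)} = u(t-a)f(t-a) with a=10, so L⁻¹{e^(-10s)·10/(s² + 100)} = u(t-10)·sin(10(t-10))

Final answer: u(t-10)·sin(10(t-10))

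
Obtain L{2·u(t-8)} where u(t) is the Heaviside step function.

L{u(t-a)} = e^(-as)/s. Here a=8, so L{u(t-8)} = e^(-8s)/s, and L{2·u(t-8)} = 2·e^(-8s)/s

Final answer: 2·e^(-8s)/s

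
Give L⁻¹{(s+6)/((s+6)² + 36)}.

Using frequency shift: L⁻¹{(s-a)/((s-a)² + b²)} = e^(at)cos(bt). Here a=-6, b=6

Final answer: e^(-6t)·cos(6t)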